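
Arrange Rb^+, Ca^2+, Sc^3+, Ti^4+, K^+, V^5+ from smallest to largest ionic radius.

Work out protons and electrons: V^5+: 18 e⁻, Z=23, Ti^4+: 18 e⁻, Z=22, Sc^3+: 18 e⁻, Z=21, Ca^2+: 18 e⁻, Z=20, K^+: 18 e⁻, Z=19, Rb^+: 36 e⁻, Z=37. V^5+ < Ti^4+ (isoelectronic, higher Z=23 is smaller); Ti^4+ < Sc^3+ (both 18 e⁻, Z=22>21); Sc^3+ < Ca^2+ (isoelectronic, higher Z=21 is smaller); Ca^2+ < K^+ (both 18 e⁻, Z=20>19); K^+ < Rb^+ (same group, 1 shell fewer).

V^5+ < Ti^4+ < Sc^3+ < Ca^2+ < K^+ < Rb^+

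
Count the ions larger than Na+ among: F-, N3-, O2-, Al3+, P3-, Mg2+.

4

Tabulating Z and e⁻: Al3+ (Z=13, 10 e⁻), Mg2+ (Z=12, 10 e⁻), Na+ (Z=11, 10 e⁻), F- (Z=9, 10 e⁻), O2- (Z=8, 10 e⁻), N3- (Z=7, 10 e⁻), P3- (Z=15, 18 e⁻). Al3+ < Mg2+ (both 10 e⁻, Z=13>12); Mg2+ < Na+ (both 10 e⁻, Z=12>11); Na+ < F- (both 10 e⁻, Z=11>9); F- < O2- (both 10 e⁻, Z=9>8); O2- < N3- (isoelectronic, higher Z=8 is smaller); N3- < P3- (same group, period 2 vs 3).
Overall: Al3+ < Mg2+ < Na+ < F- < O2- < N3- < P3-. Na+ has 2 below it and 4 above. Count: 4.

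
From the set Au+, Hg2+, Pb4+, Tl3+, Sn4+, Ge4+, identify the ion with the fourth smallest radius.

Tl3+

Ge4+ (Z=32, 28 e⁻), Sn4+ (Z=50, 46 e⁻), Pb4+ (Z=82, 78 e⁻), Tl3+ (Z=81, 78 e⁻), Hg2+ (Z=80, 78 e⁻), Au+ (Z=79, 78 e⁻). Ge4+ < Sn4+ (same group, period 4 vs 5); Sn4+ < Pb4+ (same group, period 5 vs 6); Pb4+ < Tl3+ (isoelectronic, higher Z=82 is smaller); Tl3+ < Hg2+ (isoelectronic, higher Z=81 is smaller); Hg2+ < Au+ (isoelectronic, higher Z=80 is smaller).
That gives Ge4+ < Sn4+ < Pb4+ < Tl3+ < Hg2+ < Au+. From the smallest end, number 4 is Tl3+.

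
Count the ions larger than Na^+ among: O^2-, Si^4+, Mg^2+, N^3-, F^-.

Each ion has 10 electrons. The ranking follows nuclear charge in reverse — greater Z gives a smaller radius. Si^4+ (Z=14), Mg^2+ (Z=12), Na^+ (Z=11), F^- (Z=9), O^2- (Z=8), N^3- (Z=7).
Placing each against Na^+: smaller — Si^4+, Mg^2+; larger — F^-, O^2-, N^3-. That's 3.

3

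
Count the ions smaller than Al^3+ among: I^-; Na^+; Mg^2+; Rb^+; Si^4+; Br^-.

Tabulating Z and e⁻: Si^4+ (Z=14, 10 e⁻), Al^3+ (Z=13, 10 e⁻), Mg^2+ (Z=12, 10 e⁻), Na^+ (Z=11, 10 e⁻), Rb^+ (Z=37, 36 e⁻), Br^- (Z=35, 36 e⁻), I^- (Z=53, 54 e⁻). Si^4+ < Al^3+ (isoelectronic, higher Z=14 is smaller); Al^3+ < Mg^2+ (both 10 e⁻, Z=13>12); Mg^2+ < Na^+ (both 10 e⁻, Z=12>11); Na^+ < Rb^+ (same group, period 3 vs 5); Rb^+ < Br^- (both 36 e⁻, Z=37>35); Br^- < I^- (same group, 1 shell fewer).
Relative to Al^3+, the ions that are smaller are Si^4+. Count: 1.

1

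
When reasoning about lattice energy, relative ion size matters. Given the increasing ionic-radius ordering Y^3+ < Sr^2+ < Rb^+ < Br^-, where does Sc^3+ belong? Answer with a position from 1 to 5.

Work out protons and electrons: Sc^3+ (Z=21, 18 e⁻), Y^3+ (Z=39, 36 e⁻), Sr^2+ (Z=38, 36 e⁻), Rb^+ (Z=37, 36 e⁻), Br^- (Z=35, 36 e⁻). Sc^3+ < Y^3+ (same group, 1 shell fewer); Y^3+ < Sr^2+ (isoelectronic, higher Z=39 is smaller); Sr^2+ < Rb^+ (both 36 e⁻, Z=38>37); Rb^+ < Br^- (isoelectronic, higher Z=37 is smaller).
With Sc^3+ included the full order is Sc^3+ < Y^3+ < Sr^2+ < Rb^+ < Br^-, so it takes position 1.

1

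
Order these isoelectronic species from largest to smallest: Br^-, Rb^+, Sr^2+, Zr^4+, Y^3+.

Br^- > Rb^+ > Sr^2+ > Y^3+ > Zr^4+

All of these have 36 electrons (isoelectronic). With the same electron cloud, the ion with the most protons pulls it in tightest. Nuclear charges: Zr^4+ (Z=40), Y^3+ (Z=39), Sr^2+ (Z=38), Rb^+ (Z=37), Br^- (Z=35). Highest Z is smallest.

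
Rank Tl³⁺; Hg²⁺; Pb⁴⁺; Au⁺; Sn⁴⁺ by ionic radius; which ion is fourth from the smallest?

Hg²⁺

Work out protons and electrons: Sn⁴⁺ has 46 e⁻ (Z=50), Pb⁴⁺ has 78 e⁻ (Z=82), Tl³⁺ has 78 e⁻ (Z=81), Hg²⁺ has 78 e⁻ (Z=80), Au⁺ has 78 e⁻ (Z=79). Sn⁴⁺ < Pb⁴⁺ (same group, period 5 vs 6); Pb⁴⁺ < Tl³⁺ (isoelectronic, higher Z=82 is smaller); Tl³⁺ < Hg²⁺ (isoelectronic, higher Z=81 is smaller); Hg²⁺ < Au⁺ (isoelectronic, higher Z=80 is smaller).
Ordering: Sn⁴⁺ < Pb⁴⁺ < Tl³⁺ < Hg²⁺ < Au⁺. The fourth smallest is Hg²⁺.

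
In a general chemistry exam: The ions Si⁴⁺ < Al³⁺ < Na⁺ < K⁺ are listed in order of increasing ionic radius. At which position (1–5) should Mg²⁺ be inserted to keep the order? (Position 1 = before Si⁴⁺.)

3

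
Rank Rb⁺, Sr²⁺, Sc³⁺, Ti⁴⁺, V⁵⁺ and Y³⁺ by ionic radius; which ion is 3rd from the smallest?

Sc³⁺

Electron counts and nuclear charges: V⁵⁺ has 18 e⁻ (Z=23), Ti⁴⁺ has 18 e⁻ (Z=22), Sc³⁺ has 18 e⁻ (Z=21), Y³⁺ has 36 e⁻ (Z=39), Sr²⁺ has 36 e⁻ (Z=38), Rb⁺ has 36 e⁻ (Z=37). V⁵⁺ < Ti⁴⁺ (both 18 e⁻, Z=23>22); Ti⁴⁺ < Sc³⁺ (both 18 e⁻, Z=22>21); Sc³⁺ < Y³⁺ (same group, period 4 vs 5); Y³⁺ < Sr²⁺ (both 36 e⁻, Z=39>38); Sr²⁺ < Rb⁺ (both 36 e⁻, Z=38>37).
That gives V⁵⁺ < Ti⁴⁺ < Sc³⁺ < Y³⁺ < Sr²⁺ < Rb⁺. From the smallest end, number 3 is Sc³⁺.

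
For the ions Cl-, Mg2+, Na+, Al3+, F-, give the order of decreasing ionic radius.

First list Z and electron count for each: Al3+ (Z=13, 10 e⁻), Mg2+ (Z=12, 10 e⁻), Na+ (Z=11, 10 e⁻), F- (Z=9, 10 e⁻), Cl- (Z=17, 18 e⁻). Al3+ < Mg2+ (isoelectronic, higher Z=13 is smaller); Mg2+ < Na+ (both 10 e⁻, Z=12>11); Na+ < F- (both 10 e⁻, Z=11>9); F- < Cl- (same group, 1 shell fewer).

Cl- > F- > Na+ > Mg2+ > Al3+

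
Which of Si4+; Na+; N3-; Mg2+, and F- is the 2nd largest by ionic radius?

Isoelectronic series (10 e⁻ each). Size is set by nuclear charge: more protons means a smaller ion. Si4+ (Z=14), Mg2+ (Z=12), Na+ (Z=11), F- (Z=9), N3- (Z=7).
Full ascending order: Si4+ < Mg2+ < Na+ < F- < N3-. Counting from the largest, position 2 is F-.

F-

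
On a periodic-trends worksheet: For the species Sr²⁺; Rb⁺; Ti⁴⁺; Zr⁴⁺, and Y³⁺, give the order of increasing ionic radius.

Ti⁴⁺ < Zr⁴⁺ < Y³⁺ < Sr²⁺ < Rb⁺

First list Z and electron count for each: Ti⁴⁺: 18 e⁻, Z=22, Zr⁴⁺: 36 e⁻, Z=40, Y³⁺: 36 e⁻, Z=39, Sr²⁺: 36 e⁻, Z=38, Rb⁺: 36 e⁻, Z=37. Ti⁴⁺ < Zr⁴⁺ (same group, 1 shell fewer); Zr⁴⁺ < Y³⁺ (both 36 e⁻, Z=40>39); Y³⁺ < Sr²⁺ (both 36 e⁻, Z=39>38); Sr²⁺ < Rb⁺ (both 36 e⁻, Z=38>37).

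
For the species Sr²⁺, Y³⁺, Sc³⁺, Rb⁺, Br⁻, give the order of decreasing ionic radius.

Br⁻ > Rb⁺ > Sr²⁺ > Y³⁺ > Sc³⁺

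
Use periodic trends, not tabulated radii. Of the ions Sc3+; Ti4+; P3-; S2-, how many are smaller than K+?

2

All of these have 18 electrons (isoelectronic). With the same electron cloud, the ion with the most protons pulls it in tightest. Nuclear charges: Ti4+ (Z=22), Sc3+ (Z=21), K+ (Z=19), S2- (Z=16), P3- (Z=15). Highest Z is smallest.
Relative to K+, the ions that are smaller are Ti4+, Sc3+. That's 2.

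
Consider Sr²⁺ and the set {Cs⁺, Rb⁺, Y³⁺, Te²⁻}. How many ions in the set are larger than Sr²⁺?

Electron counts and nuclear charges: Y³⁺: 36 e⁻, Z=39, Sr²⁺: 36 e⁻, Z=38, Rb⁺: 36 e⁻, Z=37, Cs⁺: 54 e⁻, Z=55, Te²⁻: 54 e⁻, Z=52. Y³⁺ < Sr²⁺ (isoelectronic, higher Z=39 is smaller); Sr²⁺ < Rb⁺ (isoelectronic, higher Z=38 is smaller); Rb⁺ < Cs⁺ (same group, 1 shell fewer); Cs⁺ < Te²⁻ (both 54 e⁻, Z=55>52).
Placing each against Sr²⁺: smaller — Y³⁺; larger — Rb⁺, Cs⁺, Te²⁻. So 3 are larger.

3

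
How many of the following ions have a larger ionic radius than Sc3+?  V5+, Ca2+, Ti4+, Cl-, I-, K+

4

Electron counts and nuclear charges: V5+ (Z=23, 18 e⁻), Ti4+ (Z=22, 18 e⁻), Sc3+ (Z=21, 18 e⁻), Ca2+ (Z=20, 18 e⁻), K+ (Z=19, 18 e⁻), Cl- (Z=17, 18 e⁻), I- (Z=53, 54 e⁻). V5+ < Ti4+ (both 18 e⁻, Z=23>22); Ti4+ < Sc3+ (isoelectronic, higher Z=22 is smaller); Sc3+ < Ca2+ (isoelectronic, higher Z=21 is smaller); Ca2+ < K+ (both 18 e⁻, Z=20>19); K+ < Cl- (both 18 e⁻, Z=19>17); Cl- < I- (same group, 2 shells fewer).
Relative to Sc3+, the ions that are larger are Ca2+, K+, Cl-, I-. So 4 are larger.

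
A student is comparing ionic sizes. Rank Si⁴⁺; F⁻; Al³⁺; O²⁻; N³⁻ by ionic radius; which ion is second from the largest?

Isoelectronic series (10 e⁻ each). Size is set by nuclear charge: more protons means a smaller ion. Si⁴⁺ (Z=14), Al³⁺ (Z=13), F⁻ (Z=9), O²⁻ (Z=8), N³⁻ (Z=7).
Ordering: Si⁴⁺ < Al³⁺ < F⁻ < O²⁻ < N³⁻. The second largest is O²⁻.

O²⁻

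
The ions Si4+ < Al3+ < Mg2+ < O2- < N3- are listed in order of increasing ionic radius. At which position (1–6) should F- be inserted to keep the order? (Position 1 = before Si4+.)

Each ion has 10 electrons. The ranking follows nuclear charge in reverse — greater Z gives a smaller radius. Si4+ (Z=14), Al3+ (Z=13), Mg2+ (Z=12), F- (Z=9), O2- (Z=8), N3- (Z=7).
With F- included the full order is Si4+ < Al3+ < Mg2+ < F- < O2- < N3-, so it takes position 4.

4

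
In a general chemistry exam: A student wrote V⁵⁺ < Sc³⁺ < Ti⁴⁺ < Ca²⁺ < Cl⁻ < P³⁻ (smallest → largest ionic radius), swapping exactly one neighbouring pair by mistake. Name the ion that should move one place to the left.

Check each adjacent pair. Sc³⁺ and Ti⁴⁺ are reversed: they are isoelectronic (18 e⁻) and Ti has more protons than Sc (22 vs 21), making Ti⁴⁺ smaller. No other neighbouring pair contradicts the periodic trends, so Ti⁴⁺ is the ion listed too late.

Ti⁴⁺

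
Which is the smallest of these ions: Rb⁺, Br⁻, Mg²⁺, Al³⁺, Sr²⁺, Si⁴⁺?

Si⁴⁺

Electron counts and nuclear charges: Si⁴⁺: 10 e⁻, Z=14, Al³⁺: 10 e⁻, Z=13, Mg²⁺: 10 e⁻, Z=12, Sr²⁺: 36 e⁻, Z=38, Rb⁺: 36 e⁻, Z=37, Br⁻: 36 e⁻, Z=35. Si⁴⁺ < Al³⁺ (isoelectronic, higher Z=14 is smaller); Al³⁺ < Mg²⁺ (isoelectronic, higher Z=13 is smaller); Mg²⁺ < Sr²⁺ (same group, 2 shells fewer); Sr²⁺ < Rb⁺ (isoelectronic, higher Z=38 is smaller); Rb⁺ < Br⁻ (isoelectronic, higher Z=37 is smaller).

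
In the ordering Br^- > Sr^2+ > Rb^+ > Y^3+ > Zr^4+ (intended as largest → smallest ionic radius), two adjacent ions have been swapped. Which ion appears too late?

Rb^+

Scanning neighbour by neighbour, only Sr^2+/Rb^+ violates a trend: Sr^2+ and Rb^+ share 36 electrons; the higher nuclear charge on Sr (Z=38) contracts it more, so Sr^2+ < Rb^+. That makes Rb^+ the one sitting a position late relative to where it belongs.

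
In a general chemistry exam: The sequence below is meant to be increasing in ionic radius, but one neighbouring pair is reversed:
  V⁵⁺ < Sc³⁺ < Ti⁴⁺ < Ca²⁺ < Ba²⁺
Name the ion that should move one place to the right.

Sc³⁺

The pair Sc³⁺, Ti⁴⁺ is the wrong way round — they are isoelectronic (18 e⁻) and Ti has more protons than Sc (22 vs 21), making Ti⁴⁺ smaller. All other adjacent pairs agree with periodic trends, so Sc³⁺ is the misplaced ion.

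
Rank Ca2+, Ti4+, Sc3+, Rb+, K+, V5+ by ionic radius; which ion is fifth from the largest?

Ti4+

Work out protons and electrons: V5+ (Z=23, 18 e⁻), Ti4+ (Z=22, 18 e⁻), Sc3+ (Z=21, 18 e⁻), Ca2+ (Z=20, 18 e⁻), K+ (Z=19, 18 e⁻), Rb+ (Z=37, 36 e⁻). V5+ < Ti4+ (isoelectronic, higher Z=23 is smaller); Ti4+ < Sc3+ (both 18 e⁻, Z=22>21); Sc3+ < Ca2+ (both 18 e⁻, Z=21>20); Ca2+ < K+ (isoelectronic, higher Z=20 is smaller); K+ < Rb+ (same group, 1 shell fewer).
So the order is V5+ < Ti4+ < Sc3+ < Ca2+ < K+ < Rb+; the 5th-largest ion is Ti4+.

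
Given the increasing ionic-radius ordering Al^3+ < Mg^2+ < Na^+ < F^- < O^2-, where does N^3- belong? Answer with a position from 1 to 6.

Isoelectronic series (10 e⁻ each). Size is set by nuclear charge: more protons means a smaller ion. Al^3+ (Z=13), Mg^2+ (Z=12), Na^+ (Z=11), F^- (Z=9), O^2- (Z=8), N^3- (Z=7).
The complete sequence is Al^3+ < Mg^2+ < Na^+ < F^- < O^2- < N^3-. N^3- sits at position 6.

6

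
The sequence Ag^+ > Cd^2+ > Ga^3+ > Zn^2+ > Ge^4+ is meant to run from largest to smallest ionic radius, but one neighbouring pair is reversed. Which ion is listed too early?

Ga^3+

Compare adjacent ions: they are isoelectronic (28 e⁻) and Ga has more protons than Zn (31 vs 30), making Ga^3+ smaller — yet in this decreasing list Ga^3+ sits before Zn^2+. Nothing else is reversed, so Ga^3+ should move one place to the right.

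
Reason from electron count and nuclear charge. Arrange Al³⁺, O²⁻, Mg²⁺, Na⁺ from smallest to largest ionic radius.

These species are isoelectronic with 10 electrons. The only difference is the number of protons: Al³⁺ (Z=13), Mg²⁺ (Z=12), Na⁺ (Z=11), O²⁻ (Z=8). The strongest nuclear pull (Al³⁺) gives the smallest ion.

Al³⁺ < Mg²⁺ < Na⁺ < O²⁻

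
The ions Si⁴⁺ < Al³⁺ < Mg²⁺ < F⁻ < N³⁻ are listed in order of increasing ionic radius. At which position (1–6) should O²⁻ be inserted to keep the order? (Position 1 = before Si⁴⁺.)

5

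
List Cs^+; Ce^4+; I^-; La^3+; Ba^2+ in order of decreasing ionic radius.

I^- > Cs^+ > Ba^2+ > La^3+ > Ce^4+

Each ion has 54 electrons. The ranking follows nuclear charge in reverse — greater Z gives a smaller radius. Ce^4+ (Z=58), La^3+ (Z=57), Ba^2+ (Z=56), Cs^+ (Z=55), I^- (Z=53).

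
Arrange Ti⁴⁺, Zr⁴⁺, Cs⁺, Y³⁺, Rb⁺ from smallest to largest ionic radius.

Ti⁴⁺ < Zr⁴⁺ < Y³⁺ < Rb⁺ < Cs⁺

Ti⁴⁺: 18 e⁻, Z=22, Zr⁴⁺: 36 e⁻, Z=40, Y³⁺: 36 e⁻, Z=39, Rb⁺: 36 e⁻, Z=37, Cs⁺: 54 e⁻, Z=55. Ti⁴⁺ < Zr⁴⁺ (same group, period 4 vs 5); Zr⁴⁺ < Y³⁺ (both 36 e⁻, Z=40>39); Y³⁺ < Rb⁺ (isoelectronic, higher Z=39 is smaller); Rb⁺ < Cs⁺ (same group, 1 shell fewer).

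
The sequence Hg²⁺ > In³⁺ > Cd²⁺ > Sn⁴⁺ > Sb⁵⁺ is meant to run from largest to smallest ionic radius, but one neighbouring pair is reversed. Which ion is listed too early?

In³⁺

Check each adjacent pair. In³⁺ and Cd²⁺ are reversed: they are isoelectronic (46 e⁻) and In has more protons than Cd (49 vs 48), making In³⁺ smaller. No other neighbouring pair contradicts the periodic trends, so In³⁺ is the ion listed too early.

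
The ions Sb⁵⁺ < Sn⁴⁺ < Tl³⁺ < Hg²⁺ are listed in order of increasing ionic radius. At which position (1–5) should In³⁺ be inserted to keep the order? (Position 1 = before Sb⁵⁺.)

3

Electron counts and nuclear charges: Sb⁵⁺ (Z=51, 46 e⁻), Sn⁴⁺ (Z=50, 46 e⁻), In³⁺ (Z=49, 46 e⁻), Tl³⁺ (Z=81, 78 e⁻), Hg²⁺ (Z=80, 78 e⁻). Sb⁵⁺ < Sn⁴⁺ (isoelectronic, higher Z=51 is smaller); Sn⁴⁺ < In³⁺ (isoelectronic, higher Z=50 is smaller); In³⁺ < Tl³⁺ (same group, 1 shell fewer); Tl³⁺ < Hg²⁺ (both 78 e⁻, Z=81>80).
The complete sequence is Sb⁵⁺ < Sn⁴⁺ < In³⁺ < Tl³⁺ < Hg²⁺. In³⁺ sits at position 3.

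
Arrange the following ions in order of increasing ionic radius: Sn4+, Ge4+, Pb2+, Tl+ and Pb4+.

Ge4+ < Sn4+ < Pb4+ < Pb2+ < Tl+

Ge4+ (Z=32, 28 e⁻), Sn4+ (Z=50, 46 e⁻), Pb4+ (Z=82, 78 e⁻), Pb2+ (Z=82, 80 e⁻), Tl+ (Z=81, 80 e⁻). Ge4+ < Sn4+ (same group, 1 shell fewer); Sn4+ < Pb4+ (same group, 1 shell fewer); Pb4+ < Pb2+ (higher charge on the same element); Pb2+ < Tl+ (isoelectronic, higher Z=82 is smaller).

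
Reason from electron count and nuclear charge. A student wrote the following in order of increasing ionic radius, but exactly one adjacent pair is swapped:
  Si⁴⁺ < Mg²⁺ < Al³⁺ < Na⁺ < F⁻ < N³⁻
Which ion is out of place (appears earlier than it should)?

Mg²⁺

Compare adjacent ions: they are isoelectronic (10 e⁻) and Al has more protons than Mg (13 vs 12), making Al³⁺ smaller — yet in this increasing list Mg²⁺ sits before Al³⁺. Nothing else is reversed, so Mg²⁺ should move one place to the right.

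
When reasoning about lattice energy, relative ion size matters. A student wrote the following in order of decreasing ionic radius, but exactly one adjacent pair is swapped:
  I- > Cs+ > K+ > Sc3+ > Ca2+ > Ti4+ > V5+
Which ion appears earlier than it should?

Sc3+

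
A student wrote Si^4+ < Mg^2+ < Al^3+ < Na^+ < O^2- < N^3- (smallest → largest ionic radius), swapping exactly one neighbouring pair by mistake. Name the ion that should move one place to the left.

Compare adjacent ions: they are isoelectronic (10 e⁻) and Al has more protons than Mg (13 vs 12), making Al^3+ smaller — yet in this increasing list Mg^2+ sits before Al^3+. Nothing else is reversed, so Al^3+ should move one place to the left.

Al^3+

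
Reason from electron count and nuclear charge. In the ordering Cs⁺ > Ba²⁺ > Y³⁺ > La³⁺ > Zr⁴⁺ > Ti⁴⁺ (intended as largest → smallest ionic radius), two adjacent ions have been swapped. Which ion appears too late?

La³⁺

Scanning neighbour by neighbour, only Y³⁺/La³⁺ violates a trend: Y³⁺ and La³⁺ are in one column with the same charge; the lighter period-5 ion has one fewer shell and is smaller. That makes La³⁺ the one sitting a position late relative to where it belongs.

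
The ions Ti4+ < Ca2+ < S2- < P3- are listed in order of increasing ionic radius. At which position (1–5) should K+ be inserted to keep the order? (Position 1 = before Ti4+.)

3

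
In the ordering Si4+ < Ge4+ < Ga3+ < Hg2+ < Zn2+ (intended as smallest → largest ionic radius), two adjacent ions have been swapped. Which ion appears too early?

Check each adjacent pair. Hg2+ and Zn2+ are reversed: same group and charge — period 4 sits above period 6, so Zn2+ is smaller. No other neighbouring pair contradicts the periodic trends, so Hg2+ is the ion listed too early.

Hg2+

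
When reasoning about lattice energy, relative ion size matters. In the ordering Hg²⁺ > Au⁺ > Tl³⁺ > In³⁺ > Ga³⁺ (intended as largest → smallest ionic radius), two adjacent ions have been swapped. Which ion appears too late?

Au⁺

Check each adjacent pair. Hg²⁺ and Au⁺ are reversed: they are isoelectronic (78 e⁻) and Hg has more protons than Au (80 vs 79), making Hg²⁺ smaller. No other neighbouring pair contradicts the periodic trends, so Au⁺ is the ion listed too late.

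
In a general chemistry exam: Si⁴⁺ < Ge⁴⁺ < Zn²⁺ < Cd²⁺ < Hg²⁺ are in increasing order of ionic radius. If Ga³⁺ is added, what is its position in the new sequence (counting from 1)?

Tabulating Z and e⁻: Si⁴⁺ (Z=14, 10 e⁻), Ge⁴⁺ (Z=32, 28 e⁻), Ga³⁺ (Z=31, 28 e⁻), Zn²⁺ (Z=30, 28 e⁻), Cd²⁺ (Z=48, 46 e⁻), Hg²⁺ (Z=80, 78 e⁻). Si⁴⁺ < Ge⁴⁺ (same group, 1 shell fewer); Ge⁴⁺ < Ga³⁺ (isoelectronic, higher Z=32 is smaller); Ga³⁺ < Zn²⁺ (both 28 e⁻, Z=31>30); Zn²⁺ < Cd²⁺ (same group, 1 shell fewer); Cd²⁺ < Hg²⁺ (same group, 1 shell fewer).
Merged order: Si⁴⁺ < Ge⁴⁺ < Ga³⁺ < Zn²⁺ < Cd²⁺ < Hg²⁺ — Ga³⁺ is number 3.

3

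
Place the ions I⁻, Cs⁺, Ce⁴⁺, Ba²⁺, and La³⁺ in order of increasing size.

Ce⁴⁺ < La³⁺ < Ba²⁺ < Cs⁺ < I⁻

All of these have 54 electrons (isoelectronic). With the same electron cloud, the ion with the most protons pulls it in tightest. Nuclear charges: Ce⁴⁺ (Z=58), La³⁺ (Z=57), Ba²⁺ (Z=56), Cs⁺ (Z=55), I⁻ (Z=53). Highest Z is smallest.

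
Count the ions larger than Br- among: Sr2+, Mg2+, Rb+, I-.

1

Work out protons and electrons: Mg2+: 10 e⁻, Z=12, Sr2+: 36 e⁻, Z=38, Rb+: 36 e⁻, Z=37, Br-: 36 e⁻, Z=35, I-: 54 e⁻, Z=53. Mg2+ < Sr2+ (same group, period 3 vs 5); Sr2+ < Rb+ (both 36 e⁻, Z=38>37); Rb+ < Br- (both 36 e⁻, Z=37>35); Br- < I- (same group, 1 shell fewer).
Relative to Br-, the ions that are larger are I-. That's 1.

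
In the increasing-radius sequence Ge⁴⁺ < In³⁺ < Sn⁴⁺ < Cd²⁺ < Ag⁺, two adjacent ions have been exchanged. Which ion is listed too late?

Sn⁴⁺

Scanning neighbour by neighbour, only In³⁺/Sn⁴⁺ violates a trend: Sn⁴⁺ and In³⁺ share 46 electrons; the higher nuclear charge on Sn (Z=50) contracts it more, so Sn⁴⁺ < In³⁺. That makes Sn⁴⁺ the one sitting a position late relative to where it belongs.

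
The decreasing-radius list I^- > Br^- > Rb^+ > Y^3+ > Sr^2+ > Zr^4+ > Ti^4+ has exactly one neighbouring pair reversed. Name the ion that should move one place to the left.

Compare adjacent ions: Y^3+ and Sr^2+ share 36 electrons; the higher nuclear charge on Y (Z=39) contracts it more, so Y^3+ < Sr^2+ — yet in this decreasing list Y^3+ sits before Sr^2+. Nothing else is reversed, so Sr^2+ should move one place to the left.

Sr^2+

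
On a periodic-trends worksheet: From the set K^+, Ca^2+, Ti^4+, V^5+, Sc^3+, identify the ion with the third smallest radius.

Sc^3+

Isoelectronic series (18 e⁻ each). Size is set by nuclear charge: more protons means a smaller ion. V^5+ (Z=23), Ti^4+ (Z=22), Sc^3+ (Z=21), Ca^2+ (Z=20), K^+ (Z=19).
That gives V^5+ < Ti^4+ < Sc^3+ < Ca^2+ < K^+. From the smallest end, number 3 is Sc^3+.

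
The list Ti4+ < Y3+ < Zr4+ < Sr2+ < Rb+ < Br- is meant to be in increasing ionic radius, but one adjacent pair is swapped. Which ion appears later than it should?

The pair Y3+, Zr4+ is the wrong way round — Zr4+ and Y3+ share 36 electrons; the higher nuclear charge on Zr (Z=40) contracts it more, so Zr4+ < Y3+. All other adjacent pairs agree with periodic trends, so Zr4+ is the misplaced ion.

Zr4+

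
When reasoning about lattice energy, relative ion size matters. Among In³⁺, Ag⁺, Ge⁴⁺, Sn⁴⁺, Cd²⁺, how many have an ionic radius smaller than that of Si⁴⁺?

Electron counts and nuclear charges: Si⁴⁺ (Z=14, 10 e⁻), Ge⁴⁺ (Z=32, 28 e⁻), Sn⁴⁺ (Z=50, 46 e⁻), In³⁺ (Z=49, 46 e⁻), Cd²⁺ (Z=48, 46 e⁻), Ag⁺ (Z=47, 46 e⁻). Si⁴⁺ < Ge⁴⁺ (same group, 1 shell fewer); Ge⁴⁺ < Sn⁴⁺ (same group, 1 shell fewer); Sn⁴⁺ < In³⁺ (both 46 e⁻, Z=50>49); In³⁺ < Cd²⁺ (both 46 e⁻, Z=49>48); Cd²⁺ < Ag⁺ (both 46 e⁻, Z=48>47).
Relative to Si⁴⁺, the ions that are smaller are none. So 0 are smaller.

0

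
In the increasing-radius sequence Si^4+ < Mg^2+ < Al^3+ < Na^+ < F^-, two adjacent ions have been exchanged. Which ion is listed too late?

Al^3+

Check each adjacent pair. Mg^2+ and Al^3+ are reversed: Al^3+ and Mg^2+ share 10 electrons; the higher nuclear charge on Al (Z=13) contracts it more, so Al^3+ < Mg^2+. No other neighbouring pair contradicts the periodic trends, so Al^3+ is the ion listed too late.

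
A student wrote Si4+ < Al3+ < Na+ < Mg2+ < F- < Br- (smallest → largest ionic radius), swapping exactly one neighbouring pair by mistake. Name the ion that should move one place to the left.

Check each adjacent pair. Na+ and Mg2+ are reversed: both have 10 electrons but Z(Mg)=12 > Z(Na)=11, so Mg2+ should be the smaller of the two. No other neighbouring pair contradicts the periodic trends, so Mg2+ is the ion listed too late.

Mg2+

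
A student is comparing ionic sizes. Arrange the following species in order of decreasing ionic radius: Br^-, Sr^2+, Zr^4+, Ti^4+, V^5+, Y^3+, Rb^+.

Br^- > Rb^+ > Sr^2+ > Y^3+ > Zr^4+ > Ti^4+ > V^5+

Tabulating Z and e⁻: V^5+ (Z=23, 18 e⁻), Ti^4+ (Z=22, 18 e⁻), Zr^4+ (Z=40, 36 e⁻), Y^3+ (Z=39, 36 e⁻), Sr^2+ (Z=38, 36 e⁻), Rb^+ (Z=37, 36 e⁻), Br^- (Z=35, 36 e⁻). V^5+ < Ti^4+ (isoelectronic, higher Z=23 is smaller); Ti^4+ < Zr^4+ (same group, 1 shell fewer); Zr^4+ < Y^3+ (both 36 e⁻, Z=40>39); Y^3+ < Sr^2+ (both 36 e⁻, Z=39>38); Sr^2+ < Rb^+ (isoelectronic, higher Z=38 is smaller); Rb^+ < Br^- (both 36 e⁻, Z=37>35).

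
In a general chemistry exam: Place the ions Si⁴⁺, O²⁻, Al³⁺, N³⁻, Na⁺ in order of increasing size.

Si⁴⁺ < Al³⁺ < Na⁺ < O²⁻ < N³⁻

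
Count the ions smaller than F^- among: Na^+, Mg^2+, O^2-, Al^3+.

These species are isoelectronic with 10 electrons. The only difference is the number of protons: Al^3+ (Z=13), Mg^2+ (Z=12), Na^+ (Z=11), F^- (Z=9), O^2- (Z=8). The strongest nuclear pull (Al^3+) gives the smallest ion.
Relative to F^-, the ions that are smaller are Al^3+, Mg^2+, Na^+. Count: 3.

3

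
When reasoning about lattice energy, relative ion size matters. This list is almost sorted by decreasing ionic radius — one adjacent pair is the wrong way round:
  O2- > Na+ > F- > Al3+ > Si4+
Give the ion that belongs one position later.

Na+

Compare adjacent ions: they are isoelectronic (10 e⁻) and Na has more protons than F (11 vs 9), making Na+ smaller — yet in this decreasing list Na+ sits before F-. Nothing else is reversed, so Na+ should move one place to the right.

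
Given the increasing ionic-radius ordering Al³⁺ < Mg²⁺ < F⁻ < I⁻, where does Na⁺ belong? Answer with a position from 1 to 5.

First list Z and electron count for each: Al³⁺ (Z=13, 10 e⁻), Mg²⁺ (Z=12, 10 e⁻), Na⁺ (Z=11, 10 e⁻), F⁻ (Z=9, 10 e⁻), I⁻ (Z=53, 54 e⁻). Al³⁺ < Mg²⁺ (isoelectronic, higher Z=13 is smaller); Mg²⁺ < Na⁺ (both 10 e⁻, Z=12>11); Na⁺ < F⁻ (isoelectronic, higher Z=11 is smaller); F⁻ < I⁻ (same group, period 2 vs 5).
Putting Na⁺ in gives Al³⁺ < Mg²⁺ < Na⁺ < F⁻ < I⁻; it lands at slot 3.

3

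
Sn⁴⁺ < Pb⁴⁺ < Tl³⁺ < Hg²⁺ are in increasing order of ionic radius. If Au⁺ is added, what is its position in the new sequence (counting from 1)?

Tabulating Z and e⁻: Sn⁴⁺: 46 e⁻, Z=50, Pb⁴⁺: 78 e⁻, Z=82, Tl³⁺: 78 e⁻, Z=81, Hg²⁺: 78 e⁻, Z=80, Au⁺: 78 e⁻, Z=79. Sn⁴⁺ < Pb⁴⁺ (same group, period 5 vs 6); Pb⁴⁺ < Tl³⁺ (both 78 e⁻, Z=82>81); Tl³⁺ < Hg²⁺ (isoelectronic, higher Z=81 is smaller); Hg²⁺ < Au⁺ (isoelectronic, higher Z=80 is smaller).
With Au⁺ included the full order is Sn⁴⁺ < Pb⁴⁺ < Tl³⁺ < Hg²⁺ < Au⁺, so it takes position 5.

5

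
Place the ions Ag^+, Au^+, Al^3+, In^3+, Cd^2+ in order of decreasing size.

Au^+ > Ag^+ > Cd^2+ > In^3+ > Al^3+

Tabulating Z and e⁻: Al^3+ has 10 e⁻ (Z=13), In^3+ has 46 e⁻ (Z=49), Cd^2+ has 46 e⁻ (Z=48), Ag^+ has 46 e⁻ (Z=47), Au^+ has 78 e⁻ (Z=79). Al^3+ < In^3+ (same group, 2 shells fewer); In^3+ < Cd^2+ (both 46 e⁻, Z=49>48); Cd^2+ < Ag^+ (both 46 e⁻, Z=48>47); Ag^+ < Au^+ (same group, period 5 vs 6).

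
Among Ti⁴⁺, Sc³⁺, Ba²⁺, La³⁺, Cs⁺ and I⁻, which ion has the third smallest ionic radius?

La³⁺

First list Z and electron count for each: Ti⁴⁺ (Z=22, 18 e⁻), Sc³⁺ (Z=21, 18 e⁻), La³⁺ (Z=57, 54 e⁻), Ba²⁺ (Z=56, 54 e⁻), Cs⁺ (Z=55, 54 e⁻), I⁻ (Z=53, 54 e⁻). Ti⁴⁺ < Sc³⁺ (both 18 e⁻, Z=22>21); Sc³⁺ < La³⁺ (same group, 2 shells fewer); La³⁺ < Ba²⁺ (both 54 e⁻, Z=57>56); Ba²⁺ < Cs⁺ (both 54 e⁻, Z=56>55); Cs⁺ < I⁻ (isoelectronic, higher Z=55 is smaller).
So the order is Ti⁴⁺ < Sc³⁺ < La³⁺ < Ba²⁺ < Cs⁺ < I⁻; the 3rd-smallest ion is La³⁺.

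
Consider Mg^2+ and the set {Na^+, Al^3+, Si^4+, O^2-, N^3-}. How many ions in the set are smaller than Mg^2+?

Isoelectronic series (10 e⁻ each). Size is set by nuclear charge: more protons means a smaller ion. Si^4+ (Z=14), Al^3+ (Z=13), Mg^2+ (Z=12), Na^+ (Z=11), O^2- (Z=8), N^3- (Z=7).
Ordering all of them (including Mg^2+) by radius gives Si^4+ < Al^3+ < Mg^2+ < Na^+ < O^2- < N^3-. So 2 are smaller.

2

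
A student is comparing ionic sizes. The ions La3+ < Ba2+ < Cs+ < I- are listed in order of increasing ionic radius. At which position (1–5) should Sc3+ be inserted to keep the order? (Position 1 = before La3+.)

1

Tabulating Z and e⁻: Sc3+ (Z=21, 18 e⁻), La3+ (Z=57, 54 e⁻), Ba2+ (Z=56, 54 e⁻), Cs+ (Z=55, 54 e⁻), I- (Z=53, 54 e⁻). Sc3+ < La3+ (same group, period 4 vs 6); La3+ < Ba2+ (isoelectronic, higher Z=57 is smaller); Ba2+ < Cs+ (both 54 e⁻, Z=56>55); Cs+ < I- (both 54 e⁻, Z=55>53).
Putting Sc3+ in gives Sc3+ < La3+ < Ba2+ < Cs+ < I-; it lands at slot 1.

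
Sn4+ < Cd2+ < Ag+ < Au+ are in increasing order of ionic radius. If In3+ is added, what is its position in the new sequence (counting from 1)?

2

First list Z and electron count for each: Sn4+ has 46 e⁻ (Z=50), In3+ has 46 e⁻ (Z=49), Cd2+ has 46 e⁻ (Z=48), Ag+ has 46 e⁻ (Z=47), Au+ has 78 e⁻ (Z=79). Sn4+ < In3+ (both 46 e⁻, Z=50>49); In3+ < Cd2+ (isoelectronic, higher Z=49 is smaller); Cd2+ < Ag+ (isoelectronic, higher Z=48 is smaller); Ag+ < Au+ (same group, period 5 vs 6).
The complete sequence is Sn4+ < In3+ < Cd2+ < Ag+ < Au+. In3+ sits at position 2.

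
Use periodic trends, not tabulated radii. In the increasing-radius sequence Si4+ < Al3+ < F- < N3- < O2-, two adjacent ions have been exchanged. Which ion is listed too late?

Check each adjacent pair. N3- and O2- are reversed: both have 10 electrons but Z(O)=8 > Z(N)=7, so O2- should be the smaller of the two. No other neighbouring pair contradicts the periodic trends, so O2- is the ion listed too late.

O2-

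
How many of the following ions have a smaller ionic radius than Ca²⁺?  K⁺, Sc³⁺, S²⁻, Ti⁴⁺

Each ion has 18 electrons. The ranking follows nuclear charge in reverse — greater Z gives a smaller radius. Ti⁴⁺ (Z=22), Sc³⁺ (Z=21), Ca²⁺ (Z=20), K⁺ (Z=19), S²⁻ (Z=16).
Ordering all of them (including Ca²⁺) by radius gives Ti⁴⁺ < Sc³⁺ < Ca²⁺ < K⁺ < S²⁻. That's 2.

2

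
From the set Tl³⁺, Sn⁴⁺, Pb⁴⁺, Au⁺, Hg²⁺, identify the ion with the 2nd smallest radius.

Tabulating Z and e⁻: Sn⁴⁺ has 46 e⁻ (Z=50), Pb⁴⁺ has 78 e⁻ (Z=82), Tl³⁺ has 78 e⁻ (Z=81), Hg²⁺ has 78 e⁻ (Z=80), Au⁺ has 78 e⁻ (Z=79). Sn⁴⁺ < Pb⁴⁺ (same group, 1 shell fewer); Pb⁴⁺ < Tl³⁺ (both 78 e⁻, Z=82>81); Tl³⁺ < Hg²⁺ (both 78 e⁻, Z=81>80); Hg²⁺ < Au⁺ (isoelectronic, higher Z=80 is smaller).
Ordering: Sn⁴⁺ < Pb⁴⁺ < Tl³⁺ < Hg²⁺ < Au⁺. The 2nd smallest is Pb⁴⁺.

Pb⁴⁺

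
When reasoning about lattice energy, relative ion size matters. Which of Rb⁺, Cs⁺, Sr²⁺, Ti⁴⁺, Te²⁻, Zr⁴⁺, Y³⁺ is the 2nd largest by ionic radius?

Cs⁺

Ti⁴⁺: 18 e⁻, Z=22, Zr⁴⁺: 36 e⁻, Z=40, Y³⁺: 36 e⁻, Z=39, Sr²⁺: 36 e⁻, Z=38, Rb⁺: 36 e⁻, Z=37, Cs⁺: 54 e⁻, Z=55, Te²⁻: 54 e⁻, Z=52. Ti⁴⁺ < Zr⁴⁺ (same group, period 4 vs 5); Zr⁴⁺ < Y³⁺ (isoelectronic, higher Z=40 is smaller); Y³⁺ < Sr²⁺ (both 36 e⁻, Z=39>38); Sr²⁺ < Rb⁺ (both 36 e⁻, Z=38>37); Rb⁺ < Cs⁺ (same group, 1 shell fewer); Cs⁺ < Te²⁻ (both 54 e⁻, Z=55>52).
That gives Ti⁴⁺ < Zr⁴⁺ < Y³⁺ < Sr²⁺ < Rb⁺ < Cs⁺ < Te²⁻. From the largest end, number 2 is Cs⁺.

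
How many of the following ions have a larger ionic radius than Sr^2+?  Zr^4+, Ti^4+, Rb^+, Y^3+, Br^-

Work out protons and electrons: Ti^4+ has 18 e⁻ (Z=22), Zr^4+ has 36 e⁻ (Z=40), Y^3+ has 36 e⁻ (Z=39), Sr^2+ has 36 e⁻ (Z=38), Rb^+ has 36 e⁻ (Z=37), Br^- has 36 e⁻ (Z=35). Ti^4+ < Zr^4+ (same group, period 4 vs 5); Zr^4+ < Y^3+ (isoelectronic, higher Z=40 is smaller); Y^3+ < Sr^2+ (both 36 e⁻, Z=39>38); Sr^2+ < Rb^+ (both 36 e⁻, Z=38>37); Rb^+ < Br^- (both 36 e⁻, Z=37>35).
Overall: Ti^4+ < Zr^4+ < Y^3+ < Sr^2+ < Rb^+ < Br^-. Sr^2+ has 3 below it and 2 above. That's 2.

2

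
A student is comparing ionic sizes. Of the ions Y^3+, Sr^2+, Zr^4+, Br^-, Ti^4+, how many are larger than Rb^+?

First list Z and electron count for each: Ti^4+: 18 e⁻, Z=22, Zr^4+: 36 e⁻, Z=40, Y^3+: 36 e⁻, Z=39, Sr^2+: 36 e⁻, Z=38, Rb^+: 36 e⁻, Z=37, Br^-: 36 e⁻, Z=35. Ti^4+ < Zr^4+ (same group, 1 shell fewer); Zr^4+ < Y^3+ (isoelectronic, higher Z=40 is smaller); Y^3+ < Sr^2+ (isoelectronic, higher Z=39 is smaller); Sr^2+ < Rb^+ (both 36 e⁻, Z=38>37); Rb^+ < Br^- (both 36 e⁻, Z=37>35).
Placing each against Rb^+: smaller — Ti^4+, Zr^4+, Y^3+, Sr^2+; larger — Br^-. So 1 is larger.

1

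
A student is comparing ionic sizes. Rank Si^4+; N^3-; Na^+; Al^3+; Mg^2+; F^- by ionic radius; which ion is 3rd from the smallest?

Mg^2+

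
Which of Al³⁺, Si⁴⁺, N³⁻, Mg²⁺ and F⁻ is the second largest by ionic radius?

F⁻

Each ion has 10 electrons. The ranking follows nuclear charge in reverse — greater Z gives a smaller radius. Si⁴⁺ (Z=14), Al³⁺ (Z=13), Mg²⁺ (Z=12), F⁻ (Z=9), N³⁻ (Z=7).
Full ascending order: Si⁴⁺ < Al³⁺ < Mg²⁺ < F⁻ < N³⁻. Counting from the largest, position 2 is F⁻.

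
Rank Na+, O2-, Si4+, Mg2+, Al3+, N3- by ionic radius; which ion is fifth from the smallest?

O2-

Each ion has 10 electrons. The ranking follows nuclear charge in reverse — greater Z gives a smaller radius. Si4+ (Z=14), Al3+ (Z=13), Mg2+ (Z=12), Na+ (Z=11), O2- (Z=8), N3- (Z=7).
That gives Si4+ < Al3+ < Mg2+ < Na+ < O2- < N3-. From the smallest end, number 5 is O2-.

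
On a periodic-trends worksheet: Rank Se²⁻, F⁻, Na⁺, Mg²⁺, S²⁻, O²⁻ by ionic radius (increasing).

Work out protons and electrons: Mg²⁺ (Z=12, 10 e⁻), Na⁺ (Z=11, 10 e⁻), F⁻ (Z=9, 10 e⁻), O²⁻ (Z=8, 10 e⁻), S²⁻ (Z=16, 18 e⁻), Se²⁻ (Z=34, 36 e⁻). Mg²⁺ < Na⁺ (isoelectronic, higher Z=12 is smaller); Na⁺ < F⁻ (isoelectronic, higher Z=11 is smaller); F⁻ < O²⁻ (isoelectronic, higher Z=9 is smaller); O²⁻ < S²⁻ (same group, 1 shell fewer); S²⁻ < Se²⁻ (same group, 1 shell fewer).

Mg²⁺ < Na⁺ < F⁻ < O²⁻ < S²⁻ < Se²⁻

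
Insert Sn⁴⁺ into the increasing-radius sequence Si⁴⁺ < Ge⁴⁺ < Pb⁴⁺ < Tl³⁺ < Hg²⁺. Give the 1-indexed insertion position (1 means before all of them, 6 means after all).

3

Si⁴⁺ has 10 e⁻ (Z=14), Ge⁴⁺ has 28 e⁻ (Z=32), Sn⁴⁺ has 46 e⁻ (Z=50), Pb⁴⁺ has 78 e⁻ (Z=82), Tl³⁺ has 78 e⁻ (Z=81), Hg²⁺ has 78 e⁻ (Z=80). Si⁴⁺ < Ge⁴⁺ (same group, period 3 vs 4); Ge⁴⁺ < Sn⁴⁺ (same group, 1 shell fewer); Sn⁴⁺ < Pb⁴⁺ (same group, 1 shell fewer); Pb⁴⁺ < Tl³⁺ (isoelectronic, higher Z=82 is smaller); Tl³⁺ < Hg²⁺ (isoelectronic, higher Z=81 is smaller).
Putting Sn⁴⁺ in gives Si⁴⁺ < Ge⁴⁺ < Sn⁴⁺ < Pb⁴⁺ < Tl³⁺ < Hg²⁺; it lands at slot 3.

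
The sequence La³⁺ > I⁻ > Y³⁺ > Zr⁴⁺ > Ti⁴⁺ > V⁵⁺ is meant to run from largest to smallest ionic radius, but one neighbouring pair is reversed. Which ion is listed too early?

La³⁺

Scanning neighbour by neighbour, only La³⁺/I⁻ violates a trend: both have 54 electrons but Z(La)=57 > Z(I)=53, so La³⁺ should be the smaller of the two. That makes La³⁺ the one sitting a position early relative to where it belongs.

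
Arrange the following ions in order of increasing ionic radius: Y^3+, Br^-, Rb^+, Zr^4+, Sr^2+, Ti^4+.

First list Z and electron count for each: Ti^4+ (Z=22, 18 e⁻), Zr^4+ (Z=40, 36 e⁻), Y^3+ (Z=39, 36 e⁻), Sr^2+ (Z=38, 36 e⁻), Rb^+ (Z=37, 36 e⁻), Br^- (Z=35, 36 e⁻). Ti^4+ < Zr^4+ (same group, period 4 vs 5); Zr^4+ < Y^3+ (both 36 e⁻, Z=40>39); Y^3+ < Sr^2+ (isoelectronic, higher Z=39 is smaller); Sr^2+ < Rb^+ (both 36 e⁻, Z=38>37); Rb^+ < Br^- (isoelectronic, higher Z=37 is smaller).

Ti^4+ < Zr^4+ < Y^3+ < Sr^2+ < Rb^+ < Br^-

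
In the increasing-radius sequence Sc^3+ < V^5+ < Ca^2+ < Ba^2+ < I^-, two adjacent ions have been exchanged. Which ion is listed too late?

V^5+

Scanning neighbour by neighbour, only Sc^3+/V^5+ violates a trend: V^5+ and Sc^3+ share 18 electrons; the higher nuclear charge on V (Z=23) contracts it more, so V^5+ < Sc^3+. That makes V^5+ the one sitting a position late relative to where it belongs.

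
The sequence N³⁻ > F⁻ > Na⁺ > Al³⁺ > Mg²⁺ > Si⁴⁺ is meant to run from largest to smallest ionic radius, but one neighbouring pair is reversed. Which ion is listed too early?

Al³⁺

Scanning neighbour by neighbour, only Al³⁺/Mg²⁺ violates a trend: Al³⁺ and Mg²⁺ share 10 electrons; the higher nuclear charge on Al (Z=13) contracts it more, so Al³⁺ < Mg²⁺. That makes Al³⁺ the one sitting a position early relative to where it belongs.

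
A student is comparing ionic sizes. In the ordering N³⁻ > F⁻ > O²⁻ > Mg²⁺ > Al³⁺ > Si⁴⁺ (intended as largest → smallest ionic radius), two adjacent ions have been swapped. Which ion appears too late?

O²⁻

The pair F⁻, O²⁻ is the wrong way round — F⁻ and O²⁻ share 10 electrons; the higher nuclear charge on F (Z=9) contracts it more, so F⁻ < O²⁻. All other adjacent pairs agree with periodic trends, so O²⁻ is the misplaced ion.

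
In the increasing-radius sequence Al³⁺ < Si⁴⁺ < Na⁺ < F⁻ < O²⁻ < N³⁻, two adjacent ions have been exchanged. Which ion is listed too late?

Compare adjacent ions: Si⁴⁺ and Al³⁺ share 10 electrons; the higher nuclear charge on Si (Z=14) contracts it more, so Si⁴⁺ < Al³⁺ — yet in this increasing list Al³⁺ sits before Si⁴⁺. Nothing else is reversed, so Si⁴⁺ should move one place to the left.

Si⁴⁺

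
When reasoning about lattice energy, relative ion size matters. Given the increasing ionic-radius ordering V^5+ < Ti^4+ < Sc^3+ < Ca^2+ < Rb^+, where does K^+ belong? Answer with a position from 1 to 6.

5

First list Z and electron count for each: V^5+ (Z=23, 18 e⁻), Ti^4+ (Z=22, 18 e⁻), Sc^3+ (Z=21, 18 e⁻), Ca^2+ (Z=20, 18 e⁻), K^+ (Z=19, 18 e⁻), Rb^+ (Z=37, 36 e⁻). V^5+ < Ti^4+ (isoelectronic, higher Z=23 is smaller); Ti^4+ < Sc^3+ (isoelectronic, higher Z=22 is smaller); Sc^3+ < Ca^2+ (isoelectronic, higher Z=21 is smaller); Ca^2+ < K^+ (isoelectronic, higher Z=20 is smaller); K^+ < Rb^+ (same group, 1 shell fewer).
The complete sequence is V^5+ < Ti^4+ < Sc^3+ < Ca^2+ < K^+ < Rb^+. K^+ sits at position 5.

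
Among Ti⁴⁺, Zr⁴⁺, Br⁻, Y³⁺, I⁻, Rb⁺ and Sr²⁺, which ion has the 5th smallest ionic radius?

Rb⁺

Electron counts and nuclear charges: Ti⁴⁺ (Z=22, 18 e⁻), Zr⁴⁺ (Z=40, 36 e⁻), Y³⁺ (Z=39, 36 e⁻), Sr²⁺ (Z=38, 36 e⁻), Rb⁺ (Z=37, 36 e⁻), Br⁻ (Z=35, 36 e⁻), I⁻ (Z=53, 54 e⁻). Ti⁴⁺ < Zr⁴⁺ (same group, period 4 vs 5); Zr⁴⁺ < Y³⁺ (both 36 e⁻, Z=40>39); Y³⁺ < Sr²⁺ (both 36 e⁻, Z=39>38); Sr²⁺ < Rb⁺ (both 36 e⁻, Z=38>37); Rb⁺ < Br⁻ (isoelectronic, higher Z=37 is smaller); Br⁻ < I⁻ (same group, period 4 vs 5).
Full ascending order: Ti⁴⁺ < Zr⁴⁺ < Y³⁺ < Sr²⁺ < Rb⁺ < Br⁻ < I⁻. Counting from the smallest, position 5 is Rb⁺.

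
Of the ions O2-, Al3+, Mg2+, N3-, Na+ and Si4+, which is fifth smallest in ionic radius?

O2-

Each ion has 10 electrons. The ranking follows nuclear charge in reverse — greater Z gives a smaller radius. Si4+ (Z=14), Al3+ (Z=13), Mg2+ (Z=12), Na+ (Z=11), O2- (Z=8), N3- (Z=7).
Full ascending order: Si4+ < Al3+ < Mg2+ < Na+ < O2- < N3-. Counting from the smallest, position 5 is O2-.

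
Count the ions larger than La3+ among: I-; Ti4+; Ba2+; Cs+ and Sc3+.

First list Z and electron count for each: Ti4+ has 18 e⁻ (Z=22), Sc3+ has 18 e⁻ (Z=21), La3+ has 54 e⁻ (Z=57), Ba2+ has 54 e⁻ (Z=56), Cs+ has 54 e⁻ (Z=55), I- has 54 e⁻ (Z=53). Ti4+ < Sc3+ (both 18 e⁻, Z=22>21); Sc3+ < La3+ (same group, period 4 vs 6); La3+ < Ba2+ (isoelectronic, higher Z=57 is smaller); Ba2+ < Cs+ (isoelectronic, higher Z=56 is smaller); Cs+ < I- (isoelectronic, higher Z=55 is smaller).
Relative to La3+, the ions that are larger are Ba2+, Cs+, I-. Count: 3.

3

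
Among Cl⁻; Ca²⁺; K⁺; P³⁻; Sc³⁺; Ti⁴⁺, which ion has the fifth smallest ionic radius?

Cl⁻

All of these have 18 electrons (isoelectronic). With the same electron cloud, the ion with the most protons pulls it in tightest. Nuclear charges: Ti⁴⁺ (Z=22), Sc³⁺ (Z=21), Ca²⁺ (Z=20), K⁺ (Z=19), Cl⁻ (Z=17), P³⁻ (Z=15). Highest Z is smallest.
That gives Ti⁴⁺ < Sc³⁺ < Ca²⁺ < K⁺ < Cl⁻ < P³⁻. From the smallest end, number 5 is Cl⁻.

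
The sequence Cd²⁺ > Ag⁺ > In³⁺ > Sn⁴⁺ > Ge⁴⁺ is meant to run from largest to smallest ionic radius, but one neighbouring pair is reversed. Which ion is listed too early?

Cd²⁺

The pair Cd²⁺, Ag⁺ is the wrong way round — both have 46 electrons but Z(Cd)=48 > Z(Ag)=47, so Cd²⁺ should be the smaller of the two. All other adjacent pairs agree with periodic trends, so Cd²⁺ is the misplaced ion.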